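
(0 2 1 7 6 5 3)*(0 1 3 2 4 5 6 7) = (0 4 5 2 3 1)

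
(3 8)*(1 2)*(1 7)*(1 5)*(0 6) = (0 6)(1 2 7 5)(3 8)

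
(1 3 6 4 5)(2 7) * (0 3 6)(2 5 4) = (0 3)(1 6 2 7 5)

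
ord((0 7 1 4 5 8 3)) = 7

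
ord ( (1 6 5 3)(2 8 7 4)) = 4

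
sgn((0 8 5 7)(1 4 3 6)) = 1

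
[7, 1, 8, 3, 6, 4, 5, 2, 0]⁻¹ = [8, 1, 7, 3, 5, 6, 4, 0, 2]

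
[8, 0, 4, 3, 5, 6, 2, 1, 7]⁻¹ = [1, 7, 6, 3, 2, 4, 5, 8, 0]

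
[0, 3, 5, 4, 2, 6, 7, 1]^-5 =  [0, 4, 6, 2, 5, 7, 1, 3]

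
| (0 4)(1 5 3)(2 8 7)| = 6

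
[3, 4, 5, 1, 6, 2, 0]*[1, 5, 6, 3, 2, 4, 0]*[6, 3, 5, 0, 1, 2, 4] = [0, 5, 1, 2, 6, 4, 3]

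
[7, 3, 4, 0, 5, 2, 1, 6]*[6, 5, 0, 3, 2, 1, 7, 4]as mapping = [0→4, 1→3, 2→2, 3→6, 4→1, 5→0, 6→5, 7→7]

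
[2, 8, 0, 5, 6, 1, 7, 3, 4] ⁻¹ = [2, 5, 0, 7, 8, 3, 4, 6, 1] 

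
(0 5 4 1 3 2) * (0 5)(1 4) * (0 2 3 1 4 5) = (0 2)(4 5)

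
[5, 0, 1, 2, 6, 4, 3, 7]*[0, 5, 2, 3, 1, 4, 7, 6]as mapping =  [0→4, 1→0, 2→5, 3→2, 4→7, 5→1, 6→3, 7→6]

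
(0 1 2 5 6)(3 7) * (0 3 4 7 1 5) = (0 5 6 3 1 2)(4 7)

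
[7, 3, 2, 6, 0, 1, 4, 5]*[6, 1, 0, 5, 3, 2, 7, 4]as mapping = [0→4, 1→5, 2→0, 3→7, 4→6, 5→1, 6→3, 7→2]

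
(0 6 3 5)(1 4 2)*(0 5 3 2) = (0 6 2 1 4)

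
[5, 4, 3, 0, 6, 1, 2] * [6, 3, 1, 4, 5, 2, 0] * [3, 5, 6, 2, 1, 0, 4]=[6, 0, 1, 4, 3, 2, 5]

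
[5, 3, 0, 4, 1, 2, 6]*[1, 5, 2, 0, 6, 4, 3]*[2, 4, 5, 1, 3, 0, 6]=[3, 2, 4, 6, 0, 5, 1]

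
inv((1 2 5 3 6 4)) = (1 4 6 3 5 2)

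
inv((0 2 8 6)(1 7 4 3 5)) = (0 6 8 2)(1 5 3 4 7)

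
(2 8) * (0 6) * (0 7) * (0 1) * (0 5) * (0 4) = (0 6 7 1 5 4)(2 8)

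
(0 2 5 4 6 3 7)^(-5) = (0 5 6 7 2 4 3)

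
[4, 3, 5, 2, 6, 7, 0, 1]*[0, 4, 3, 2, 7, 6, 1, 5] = [7, 2, 6, 3, 1, 5, 0, 4]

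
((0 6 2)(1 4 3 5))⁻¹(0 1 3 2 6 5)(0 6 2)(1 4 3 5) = (0 2 1 6 4 5)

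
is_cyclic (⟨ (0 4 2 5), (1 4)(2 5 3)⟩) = no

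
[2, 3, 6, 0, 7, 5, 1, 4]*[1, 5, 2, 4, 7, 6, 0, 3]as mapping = [0→2, 1→4, 2→0, 3→1, 4→3, 5→6, 6→5, 7→7]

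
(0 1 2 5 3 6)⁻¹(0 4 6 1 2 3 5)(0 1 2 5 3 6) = (0 2 5 6 3 1 4)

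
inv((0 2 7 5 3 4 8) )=(0 8 4 3 5 7 2) 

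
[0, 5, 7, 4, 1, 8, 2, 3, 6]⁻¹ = [0, 4, 6, 7, 3, 1, 8, 2, 5]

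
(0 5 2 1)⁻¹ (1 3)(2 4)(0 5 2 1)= (0 3)(1 4)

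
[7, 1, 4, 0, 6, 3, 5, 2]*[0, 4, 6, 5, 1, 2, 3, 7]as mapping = [0→7, 1→4, 2→1, 3→0, 4→3, 5→5, 6→2, 7→6]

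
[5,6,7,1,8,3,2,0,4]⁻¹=[7,3,6,5,8,0,1,2,4]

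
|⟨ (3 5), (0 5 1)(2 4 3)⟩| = 24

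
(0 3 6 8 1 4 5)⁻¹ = (0 5 4 1 8 6 3)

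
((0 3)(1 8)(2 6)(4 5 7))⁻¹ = (0 3)(1 8)(2 6)(4 7 5)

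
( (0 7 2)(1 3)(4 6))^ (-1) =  (0 2 7)(1 3)(4 6)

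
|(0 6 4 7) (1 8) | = 4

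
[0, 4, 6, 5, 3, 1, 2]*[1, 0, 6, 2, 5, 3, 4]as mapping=[0→1, 1→5, 2→4, 3→3, 4→2, 5→0, 6→6]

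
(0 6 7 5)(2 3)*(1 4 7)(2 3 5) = (0 6 1 4 7 2 5)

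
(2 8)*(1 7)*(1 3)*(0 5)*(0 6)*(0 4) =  (0 5 6 4) (1 7 3) (2 8) 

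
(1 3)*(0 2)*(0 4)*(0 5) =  (0 2 4 5)(1 3)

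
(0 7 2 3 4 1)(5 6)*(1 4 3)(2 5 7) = (0 2 1)(5 6 7)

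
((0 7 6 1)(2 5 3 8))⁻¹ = (0 1 6 7)(2 8 3 5)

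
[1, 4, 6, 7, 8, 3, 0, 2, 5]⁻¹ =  [6, 0, 7, 5, 1, 8, 2, 3, 4]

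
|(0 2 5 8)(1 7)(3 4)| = 4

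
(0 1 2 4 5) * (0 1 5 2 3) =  (0 5 1 3)(2 4)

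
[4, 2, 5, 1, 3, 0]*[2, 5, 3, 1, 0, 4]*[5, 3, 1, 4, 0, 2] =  [5, 4, 0, 2, 3, 1]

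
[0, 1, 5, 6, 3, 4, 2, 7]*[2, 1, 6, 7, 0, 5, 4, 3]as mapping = [0→2, 1→1, 2→5, 3→4, 4→7, 5→0, 6→6, 7→3]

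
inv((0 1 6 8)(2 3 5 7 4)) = (0 8 6 1)(2 4 7 5 3)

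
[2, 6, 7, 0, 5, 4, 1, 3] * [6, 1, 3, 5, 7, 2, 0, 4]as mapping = [0→3, 1→0, 2→4, 3→6, 4→2, 5→7, 6→1, 7→5]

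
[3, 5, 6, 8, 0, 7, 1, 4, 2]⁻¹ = [4, 6, 8, 0, 7, 1, 2, 5, 3]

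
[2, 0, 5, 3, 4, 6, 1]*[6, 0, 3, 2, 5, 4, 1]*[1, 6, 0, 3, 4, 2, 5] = [3, 5, 4, 0, 2, 6, 1]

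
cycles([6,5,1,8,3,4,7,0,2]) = (0 6 7)(1 5 4 3 8 2)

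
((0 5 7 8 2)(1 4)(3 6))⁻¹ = (0 2 8 7 5)(1 4)(3 6)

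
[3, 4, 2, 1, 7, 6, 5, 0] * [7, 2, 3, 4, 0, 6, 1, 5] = [4, 0, 3, 2, 5, 1, 6, 7]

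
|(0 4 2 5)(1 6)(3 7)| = 4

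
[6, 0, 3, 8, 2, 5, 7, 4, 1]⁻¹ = [1, 8, 4, 2, 7, 5, 0, 6, 3]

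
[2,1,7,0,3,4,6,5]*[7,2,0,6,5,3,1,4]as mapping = [0→0,1→2,2→4,3→7,4→6,5→5,6→1,7→3]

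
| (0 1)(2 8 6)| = 6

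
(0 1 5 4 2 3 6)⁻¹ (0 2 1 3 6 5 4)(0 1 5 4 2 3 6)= (0 4 2 1 3 5 6)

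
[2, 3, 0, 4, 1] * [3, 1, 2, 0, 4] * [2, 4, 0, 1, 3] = [0, 2, 1, 3, 4]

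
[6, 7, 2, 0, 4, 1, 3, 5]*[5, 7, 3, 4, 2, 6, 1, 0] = [1, 0, 3, 5, 2, 7, 4, 6]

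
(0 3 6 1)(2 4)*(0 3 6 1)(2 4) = (0 6)(1 3)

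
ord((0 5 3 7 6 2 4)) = 7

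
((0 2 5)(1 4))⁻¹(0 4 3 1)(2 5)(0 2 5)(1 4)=(0 5)(1 3 4 2)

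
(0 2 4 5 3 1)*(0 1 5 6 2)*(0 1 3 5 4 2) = (0 1 3 4 6)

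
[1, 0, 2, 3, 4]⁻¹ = [1, 0, 2, 3, 4]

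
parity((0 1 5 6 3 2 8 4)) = odd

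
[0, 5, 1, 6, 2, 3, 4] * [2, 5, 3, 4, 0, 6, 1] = [2, 6, 5, 1, 3, 4, 0]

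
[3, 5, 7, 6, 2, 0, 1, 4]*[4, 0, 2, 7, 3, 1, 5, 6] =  [7, 1, 6, 5, 2, 4, 0, 3]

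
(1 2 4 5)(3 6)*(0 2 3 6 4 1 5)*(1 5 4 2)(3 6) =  (0 1 6 3 2 5 4)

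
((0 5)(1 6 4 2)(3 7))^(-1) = (0 5)(1 2 4 6)(3 7)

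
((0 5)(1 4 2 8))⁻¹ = (0 5)(1 8 2 4)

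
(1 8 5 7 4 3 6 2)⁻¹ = (1 2 6 3 4 7 5 8)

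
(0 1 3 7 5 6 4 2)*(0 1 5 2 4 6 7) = (0 5 7 2 1 3) 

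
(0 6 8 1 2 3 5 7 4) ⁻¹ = (0 4 7 5 3 2 1 8 6) 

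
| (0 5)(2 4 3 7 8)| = 10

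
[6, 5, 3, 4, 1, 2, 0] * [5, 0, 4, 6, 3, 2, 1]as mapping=[0→1, 1→2, 2→6, 3→3, 4→0, 5→4, 6→5]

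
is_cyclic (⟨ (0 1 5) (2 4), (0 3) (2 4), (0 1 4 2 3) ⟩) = no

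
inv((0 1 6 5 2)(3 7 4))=(0 2 5 6 1)(3 4 7)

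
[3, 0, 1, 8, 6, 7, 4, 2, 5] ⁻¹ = [1, 2, 7, 0, 6, 8, 4, 5, 3] 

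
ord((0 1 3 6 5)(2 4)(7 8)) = 10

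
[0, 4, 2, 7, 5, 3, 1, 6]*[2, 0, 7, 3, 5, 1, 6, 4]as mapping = [0→2, 1→5, 2→7, 3→4, 4→1, 5→3, 6→0, 7→6]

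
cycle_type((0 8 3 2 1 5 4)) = 7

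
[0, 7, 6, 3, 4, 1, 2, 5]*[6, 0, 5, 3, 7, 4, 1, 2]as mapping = [0→6, 1→2, 2→1, 3→3, 4→7, 5→0, 6→5, 7→4]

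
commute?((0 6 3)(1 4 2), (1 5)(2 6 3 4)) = no:(0 6 3)(1 4 2)*(1 5)(2 6 3 4) = (0 3)(1 2 5)(4 6), (1 5)(2 6 3 4)*(0 6 3)(1 4 2) = (0 6)(1 5 4)(2 3)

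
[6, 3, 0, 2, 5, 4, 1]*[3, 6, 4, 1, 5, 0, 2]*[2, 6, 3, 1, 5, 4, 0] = [3, 6, 1, 5, 2, 4, 0]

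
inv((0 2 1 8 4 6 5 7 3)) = (0 3 7 5 6 4 8 1 2)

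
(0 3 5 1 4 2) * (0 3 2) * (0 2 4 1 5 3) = (0 4 2) 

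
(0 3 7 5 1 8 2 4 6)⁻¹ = (0 6 4 2 8 1 5 7 3)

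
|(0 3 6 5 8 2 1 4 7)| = 9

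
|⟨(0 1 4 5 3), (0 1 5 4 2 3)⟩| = 720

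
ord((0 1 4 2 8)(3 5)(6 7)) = 10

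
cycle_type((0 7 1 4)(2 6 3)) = 3.4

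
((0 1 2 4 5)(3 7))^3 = (0 4 1 5 2)(3 7)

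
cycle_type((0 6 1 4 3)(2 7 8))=3.5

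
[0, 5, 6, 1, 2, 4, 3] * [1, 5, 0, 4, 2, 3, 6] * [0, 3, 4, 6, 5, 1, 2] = [3, 6, 2, 1, 0, 4, 5]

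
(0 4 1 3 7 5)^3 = (0 3)(1 5)(4 7)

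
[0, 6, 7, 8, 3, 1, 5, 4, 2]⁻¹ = [0, 5, 8, 4, 7, 6, 1, 2, 3]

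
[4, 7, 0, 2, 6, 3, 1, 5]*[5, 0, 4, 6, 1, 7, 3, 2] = [1, 2, 5, 4, 3, 6, 0, 7]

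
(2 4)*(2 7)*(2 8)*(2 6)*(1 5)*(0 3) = (0 3)(1 5)(2 4 7 8 6)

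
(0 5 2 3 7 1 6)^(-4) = (0 3 6 2 1 5 7)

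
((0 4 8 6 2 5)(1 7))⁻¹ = (0 5 2 6 8 4)(1 7)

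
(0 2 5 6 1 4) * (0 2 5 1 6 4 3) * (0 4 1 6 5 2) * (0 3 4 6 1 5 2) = (1 4 3 6 2) 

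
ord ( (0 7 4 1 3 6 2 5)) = 8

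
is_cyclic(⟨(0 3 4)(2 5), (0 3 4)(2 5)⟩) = yes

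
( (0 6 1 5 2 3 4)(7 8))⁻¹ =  (0 4 3 2 5 1 6)(7 8)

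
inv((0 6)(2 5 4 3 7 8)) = (0 6)(2 8 7 3 4 5)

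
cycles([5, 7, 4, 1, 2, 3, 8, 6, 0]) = (0 5 3 1 7 6 8)(2 4)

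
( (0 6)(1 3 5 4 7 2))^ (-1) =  (0 6)(1 2 7 4 5 3)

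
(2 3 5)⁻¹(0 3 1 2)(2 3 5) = (0 5 1 3)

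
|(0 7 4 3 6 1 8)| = 7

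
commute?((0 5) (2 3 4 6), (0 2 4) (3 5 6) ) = no:(0 5) (2 3 4 6)*(0 2 4) (3 5 6) = (0 6 4 3) (2 5), (0 2 4) (3 5 6)*(0 5) (2 3 4 6) = (0 3) (2 6 4 5) 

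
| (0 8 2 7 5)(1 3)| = 10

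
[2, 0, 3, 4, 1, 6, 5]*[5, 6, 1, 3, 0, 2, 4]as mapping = [0→1, 1→5, 2→3, 3→0, 4→6, 5→4, 6→2]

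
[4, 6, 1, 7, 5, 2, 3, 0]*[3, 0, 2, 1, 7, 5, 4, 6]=[7, 4, 0, 6, 5, 2, 1, 3]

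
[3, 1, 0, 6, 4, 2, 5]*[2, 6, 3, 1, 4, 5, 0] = [1, 6, 2, 0, 4, 3, 5]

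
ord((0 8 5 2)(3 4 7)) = 12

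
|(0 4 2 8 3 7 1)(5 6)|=14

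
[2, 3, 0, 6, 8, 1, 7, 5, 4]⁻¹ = [2, 5, 0, 1, 8, 7, 3, 6, 4]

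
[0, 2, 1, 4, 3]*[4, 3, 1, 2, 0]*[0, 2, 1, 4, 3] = [3, 2, 4, 0, 1]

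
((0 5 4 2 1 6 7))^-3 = (0 1 5 6 4 7 2)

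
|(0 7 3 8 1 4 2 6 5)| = 9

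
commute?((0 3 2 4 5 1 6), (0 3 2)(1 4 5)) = no:(0 3 2 4 5 1 6)*(0 3 2)(1 4 5) = (0 2 5 4 1 6 3), (0 3 2)(1 4 5)*(0 3 2 4 5 1 6) = (0 2 3 4 1 5 6)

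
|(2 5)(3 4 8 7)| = 4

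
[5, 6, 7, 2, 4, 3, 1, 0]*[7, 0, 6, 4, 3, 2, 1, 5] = [2, 1, 5, 6, 3, 4, 0, 7] 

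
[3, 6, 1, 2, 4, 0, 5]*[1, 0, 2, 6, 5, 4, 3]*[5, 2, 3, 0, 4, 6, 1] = [1, 0, 5, 3, 6, 2, 4]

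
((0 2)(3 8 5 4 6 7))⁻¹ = (0 2)(3 7 6 4 5 8)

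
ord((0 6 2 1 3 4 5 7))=8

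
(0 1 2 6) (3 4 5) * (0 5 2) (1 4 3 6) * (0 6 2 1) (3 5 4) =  (0 3 5 2) (1 6 4) 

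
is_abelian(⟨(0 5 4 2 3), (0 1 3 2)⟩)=no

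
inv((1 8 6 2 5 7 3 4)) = (1 4 3 7 5 2 6 8)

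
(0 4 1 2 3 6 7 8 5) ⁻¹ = (0 5 8 7 6 3 2 1 4) 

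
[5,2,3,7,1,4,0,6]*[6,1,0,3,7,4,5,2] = [4,0,3,2,1,7,6,5]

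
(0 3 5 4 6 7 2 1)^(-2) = (0 2 6 5)(1 7 4 3)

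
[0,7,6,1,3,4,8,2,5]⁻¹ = [0,3,7,4,5,8,2,1,6]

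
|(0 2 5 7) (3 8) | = 4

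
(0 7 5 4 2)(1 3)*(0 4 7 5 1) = (0 5 7 1 3)(2 4)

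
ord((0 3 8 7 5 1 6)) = 7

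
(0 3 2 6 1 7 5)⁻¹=(0 5 7 1 6 2 3)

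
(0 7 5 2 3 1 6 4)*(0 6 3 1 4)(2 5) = (0 7 2 1 3 4 6)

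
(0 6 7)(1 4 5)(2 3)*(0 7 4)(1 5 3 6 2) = (0 2 6 4 3 1)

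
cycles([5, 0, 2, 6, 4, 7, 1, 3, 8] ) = (0 5 7 3 6 1)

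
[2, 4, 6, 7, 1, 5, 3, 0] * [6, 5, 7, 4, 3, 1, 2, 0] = [7, 3, 2, 0, 5, 1, 4, 6]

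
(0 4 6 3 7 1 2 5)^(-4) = (0 7)(1 4)(2 6)(3 5)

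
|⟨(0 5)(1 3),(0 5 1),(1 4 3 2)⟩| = 720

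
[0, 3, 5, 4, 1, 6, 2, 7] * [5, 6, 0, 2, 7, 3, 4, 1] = [5, 2, 3, 7, 6, 4, 0, 1]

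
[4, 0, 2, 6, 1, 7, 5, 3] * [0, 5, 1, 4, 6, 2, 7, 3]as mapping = [0→6, 1→0, 2→1, 3→7, 4→5, 5→3, 6→2, 7→4]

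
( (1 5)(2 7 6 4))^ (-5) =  (1 5)(2 4 6 7)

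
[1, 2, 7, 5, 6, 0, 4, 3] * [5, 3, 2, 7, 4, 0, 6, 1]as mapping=[0→3, 1→2, 2→1, 3→0, 4→6, 5→5, 6→4, 7→7]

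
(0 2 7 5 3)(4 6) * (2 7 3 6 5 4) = (0 7 4 5 6 2 3)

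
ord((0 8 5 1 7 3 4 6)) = 8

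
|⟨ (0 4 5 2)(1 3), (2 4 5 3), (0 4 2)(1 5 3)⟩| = 720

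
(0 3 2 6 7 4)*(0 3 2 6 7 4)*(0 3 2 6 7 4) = (0 6)(2 4)(3 7)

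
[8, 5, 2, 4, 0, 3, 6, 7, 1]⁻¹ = [4, 8, 2, 5, 3, 1, 6, 7, 0]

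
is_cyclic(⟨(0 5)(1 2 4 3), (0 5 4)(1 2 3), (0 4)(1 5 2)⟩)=no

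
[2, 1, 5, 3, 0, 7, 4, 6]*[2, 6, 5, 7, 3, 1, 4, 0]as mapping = [0→5, 1→6, 2→1, 3→7, 4→2, 5→0, 6→3, 7→4]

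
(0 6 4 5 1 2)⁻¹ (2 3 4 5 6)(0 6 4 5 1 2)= (0 3 5 1 4)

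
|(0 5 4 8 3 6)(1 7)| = 6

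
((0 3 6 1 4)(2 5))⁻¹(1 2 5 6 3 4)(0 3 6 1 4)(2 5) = (0 4 5 2 1 6)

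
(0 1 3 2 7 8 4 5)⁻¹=(0 5 4 8 7 2 3 1)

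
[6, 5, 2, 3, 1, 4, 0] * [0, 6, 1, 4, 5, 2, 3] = [3, 2, 1, 4, 6, 5, 0]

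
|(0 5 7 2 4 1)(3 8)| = 6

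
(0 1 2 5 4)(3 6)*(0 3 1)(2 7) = (1 7 2 5 4 3 6)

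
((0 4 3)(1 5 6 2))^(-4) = (0 3 4)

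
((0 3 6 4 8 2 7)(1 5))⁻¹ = (0 7 2 8 4 6 3)(1 5)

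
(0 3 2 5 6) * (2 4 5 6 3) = (0 2 6)(3 4 5)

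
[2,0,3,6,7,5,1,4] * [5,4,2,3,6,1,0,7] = [2,5,3,0,7,1,4,6]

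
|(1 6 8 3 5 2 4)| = 7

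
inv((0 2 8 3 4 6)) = (0 6 4 3 8 2)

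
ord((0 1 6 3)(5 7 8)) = 12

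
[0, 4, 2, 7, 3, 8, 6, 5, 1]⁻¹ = [0, 8, 2, 4, 1, 7, 6, 3, 5]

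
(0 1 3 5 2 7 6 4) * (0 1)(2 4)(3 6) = (1 6 2 7 3 5 4)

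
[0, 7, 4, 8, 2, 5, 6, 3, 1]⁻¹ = [0, 8, 4, 7, 2, 5, 6, 1, 3]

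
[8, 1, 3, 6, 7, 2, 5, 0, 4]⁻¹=[7, 1, 5, 2, 8, 6, 3, 4, 0]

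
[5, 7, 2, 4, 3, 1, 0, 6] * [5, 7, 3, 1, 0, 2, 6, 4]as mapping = [0→2, 1→4, 2→3, 3→0, 4→1, 5→7, 6→5, 7→6]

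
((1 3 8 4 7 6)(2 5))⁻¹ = (1 6 7 4 8 3)(2 5)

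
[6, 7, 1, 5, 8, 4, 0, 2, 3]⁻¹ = [6, 2, 7, 8, 5, 3, 0, 1, 4]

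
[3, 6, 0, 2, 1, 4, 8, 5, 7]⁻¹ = [2, 4, 3, 0, 5, 7, 1, 8, 6]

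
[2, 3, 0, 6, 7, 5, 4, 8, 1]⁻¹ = [2, 8, 0, 1, 6, 5, 3, 4, 7]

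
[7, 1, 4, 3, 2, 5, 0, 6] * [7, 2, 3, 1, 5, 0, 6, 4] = [4, 2, 5, 1, 3, 0, 7, 6]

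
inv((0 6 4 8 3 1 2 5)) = (0 5 2 1 3 8 4 6)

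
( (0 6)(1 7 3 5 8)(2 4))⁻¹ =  (0 6)(1 8 5 3 7)(2 4)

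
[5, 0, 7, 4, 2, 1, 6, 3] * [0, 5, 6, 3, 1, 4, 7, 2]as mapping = [0→4, 1→0, 2→2, 3→1, 4→6, 5→5, 6→7, 7→3]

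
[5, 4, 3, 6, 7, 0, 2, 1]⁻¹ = [5, 7, 6, 2, 1, 0, 3, 4]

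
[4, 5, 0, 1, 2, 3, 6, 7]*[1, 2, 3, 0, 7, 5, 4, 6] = [7, 5, 1, 2, 3, 0, 4, 6]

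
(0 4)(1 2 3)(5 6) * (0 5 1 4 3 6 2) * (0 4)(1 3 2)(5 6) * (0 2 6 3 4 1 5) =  (0 6 4 3 2)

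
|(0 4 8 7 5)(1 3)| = 10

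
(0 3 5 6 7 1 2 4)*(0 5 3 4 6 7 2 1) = (0 4 5 7)(2 6)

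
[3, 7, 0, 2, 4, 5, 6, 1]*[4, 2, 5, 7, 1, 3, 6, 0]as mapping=[0→7, 1→0, 2→4, 3→5, 4→1, 5→3, 6→6, 7→2]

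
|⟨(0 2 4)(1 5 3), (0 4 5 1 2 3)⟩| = 120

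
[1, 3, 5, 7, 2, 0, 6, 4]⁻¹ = [5, 0, 4, 1, 7, 2, 6, 3]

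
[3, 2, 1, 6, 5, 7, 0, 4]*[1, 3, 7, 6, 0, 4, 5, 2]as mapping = [0→6, 1→7, 2→3, 3→5, 4→4, 5→2, 6→1, 7→0]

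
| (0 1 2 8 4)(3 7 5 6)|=20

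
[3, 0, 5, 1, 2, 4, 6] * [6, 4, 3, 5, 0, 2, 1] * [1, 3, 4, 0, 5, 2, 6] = [2, 6, 4, 5, 0, 1, 3]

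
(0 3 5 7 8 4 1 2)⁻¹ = (0 2 1 4 8 7 5 3)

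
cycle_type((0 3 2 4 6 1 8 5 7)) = 9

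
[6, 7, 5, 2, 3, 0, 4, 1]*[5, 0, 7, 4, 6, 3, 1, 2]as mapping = [0→1, 1→2, 2→3, 3→7, 4→4, 5→5, 6→6, 7→0]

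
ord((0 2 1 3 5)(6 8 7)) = 15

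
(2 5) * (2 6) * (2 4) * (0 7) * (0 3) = (0 7 3)(2 5 6 4)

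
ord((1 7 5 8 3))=5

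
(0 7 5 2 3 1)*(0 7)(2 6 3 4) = (1 7 5 6 3)(2 4)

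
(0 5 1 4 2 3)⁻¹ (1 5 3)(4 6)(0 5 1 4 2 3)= (0 4 1)(2 6)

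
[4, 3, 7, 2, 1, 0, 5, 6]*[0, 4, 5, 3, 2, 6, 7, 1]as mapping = [0→2, 1→3, 2→1, 3→5, 4→4, 5→0, 6→6, 7→7]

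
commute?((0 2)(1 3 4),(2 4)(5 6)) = no:(0 2)(1 3 4)*(2 4)(5 6) = (0 4 1 3 2)(5 6),(2 4)(5 6)*(0 2)(1 3 4) = (0 2 1 3 4)(5 6)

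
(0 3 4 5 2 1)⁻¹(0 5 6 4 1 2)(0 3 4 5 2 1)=(0 1 3 2 6 5)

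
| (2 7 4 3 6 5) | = 6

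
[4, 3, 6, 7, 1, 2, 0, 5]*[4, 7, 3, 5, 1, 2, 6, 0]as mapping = [0→1, 1→5, 2→6, 3→0, 4→7, 5→3, 6→4, 7→2]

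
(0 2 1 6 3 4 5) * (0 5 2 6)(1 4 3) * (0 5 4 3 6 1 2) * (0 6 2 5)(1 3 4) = (0 3 2 4 6 5 1)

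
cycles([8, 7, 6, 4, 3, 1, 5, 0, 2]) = (0 8 2 6 5 1 7)(3 4)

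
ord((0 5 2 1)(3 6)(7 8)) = 4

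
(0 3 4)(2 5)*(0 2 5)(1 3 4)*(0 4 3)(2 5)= (0 3 1)(2 4 5)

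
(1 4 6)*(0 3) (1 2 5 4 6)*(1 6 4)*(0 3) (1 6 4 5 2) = (1 5 6) 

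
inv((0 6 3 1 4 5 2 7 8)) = (0 8 7 2 5 4 1 3 6)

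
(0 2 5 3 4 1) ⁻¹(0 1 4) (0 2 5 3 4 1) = (0 1 2) 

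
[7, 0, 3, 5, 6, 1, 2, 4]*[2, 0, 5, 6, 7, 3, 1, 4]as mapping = [0→4, 1→2, 2→6, 3→3, 4→1, 5→0, 6→5, 7→7]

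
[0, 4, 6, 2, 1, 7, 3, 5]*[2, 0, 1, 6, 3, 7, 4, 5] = [2, 3, 4, 1, 0, 5, 6, 7]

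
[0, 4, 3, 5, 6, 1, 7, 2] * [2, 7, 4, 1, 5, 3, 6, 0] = [2, 5, 1, 3, 6, 7, 0, 4]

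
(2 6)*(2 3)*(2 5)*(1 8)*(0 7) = (0 7)(1 8)(2 6 3 5)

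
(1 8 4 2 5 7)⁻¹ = (1 7 5 2 4 8)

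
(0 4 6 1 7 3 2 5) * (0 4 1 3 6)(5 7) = (0 1 5 4)(2 7 6 3)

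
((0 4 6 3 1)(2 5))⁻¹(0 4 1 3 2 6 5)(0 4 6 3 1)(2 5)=(0 1 5 3 2 4 6)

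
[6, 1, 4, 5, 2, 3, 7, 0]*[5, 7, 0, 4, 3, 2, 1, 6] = [1, 7, 3, 2, 0, 4, 6, 5]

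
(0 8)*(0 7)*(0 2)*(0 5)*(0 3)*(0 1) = (0 8 7 2 5 3 1)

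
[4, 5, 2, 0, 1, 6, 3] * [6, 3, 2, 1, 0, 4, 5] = [0, 4, 2, 6, 3, 5, 1]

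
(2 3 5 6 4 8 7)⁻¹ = (2 7 8 4 6 5 3)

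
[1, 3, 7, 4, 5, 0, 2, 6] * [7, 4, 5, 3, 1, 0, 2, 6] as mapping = [0→4, 1→3, 2→6, 3→1, 4→0, 5→7, 6→5, 7→2] 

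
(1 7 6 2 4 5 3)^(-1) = (1 3 5 4 2 6 7)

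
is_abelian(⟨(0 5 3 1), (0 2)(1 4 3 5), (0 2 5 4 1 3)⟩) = no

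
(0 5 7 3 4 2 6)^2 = (0 7 4 6 5 3 2)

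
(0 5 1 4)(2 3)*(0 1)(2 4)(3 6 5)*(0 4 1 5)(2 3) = (0 2 6)(1 3)(4 5)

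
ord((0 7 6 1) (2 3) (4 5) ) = 4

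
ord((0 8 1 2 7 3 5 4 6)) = 9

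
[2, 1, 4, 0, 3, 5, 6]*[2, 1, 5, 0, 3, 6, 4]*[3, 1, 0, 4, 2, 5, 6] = [5, 1, 4, 0, 3, 6, 2]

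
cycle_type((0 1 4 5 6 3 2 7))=8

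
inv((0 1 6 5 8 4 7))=(0 7 4 8 5 6 1)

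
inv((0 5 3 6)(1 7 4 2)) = (0 6 3 5)(1 2 4 7)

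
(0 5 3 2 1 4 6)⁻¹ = (0 6 4 1 2 3 5)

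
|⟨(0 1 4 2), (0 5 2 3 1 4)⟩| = 720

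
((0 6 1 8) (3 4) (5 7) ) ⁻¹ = (0 8 1 6) (3 4) (5 7) 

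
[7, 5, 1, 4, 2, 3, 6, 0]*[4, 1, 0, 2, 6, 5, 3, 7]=[7, 5, 1, 6, 0, 2, 3, 4]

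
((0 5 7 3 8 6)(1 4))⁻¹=(0 6 8 3 7 5)(1 4)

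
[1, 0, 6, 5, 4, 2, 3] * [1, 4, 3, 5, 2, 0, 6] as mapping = [0→4, 1→1, 2→6, 3→0, 4→2, 5→3, 6→5] 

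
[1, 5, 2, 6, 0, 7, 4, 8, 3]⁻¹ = [4, 0, 2, 8, 6, 1, 3, 5, 7]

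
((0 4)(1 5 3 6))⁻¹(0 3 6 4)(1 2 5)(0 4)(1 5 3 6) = (0 4 6 1)(2 3 5)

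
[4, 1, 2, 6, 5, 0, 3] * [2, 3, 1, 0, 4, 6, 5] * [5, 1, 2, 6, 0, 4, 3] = [0, 6, 1, 4, 3, 2, 5]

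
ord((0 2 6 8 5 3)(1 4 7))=6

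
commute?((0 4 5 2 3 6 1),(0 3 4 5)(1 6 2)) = no:(0 4 5 2 3 6 1) * (0 3 4 5)(1 6 2) = (0 5 1 3 2 4),(0 3 4 5)(1 6 2) * (0 4 5 2 3 6 1) = (0 6 3 5 4 2)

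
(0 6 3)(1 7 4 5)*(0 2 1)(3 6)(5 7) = (0 3 2 1 5)(4 7)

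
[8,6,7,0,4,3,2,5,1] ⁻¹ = [3,8,6,5,4,7,1,2,0] 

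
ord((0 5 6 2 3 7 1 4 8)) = 9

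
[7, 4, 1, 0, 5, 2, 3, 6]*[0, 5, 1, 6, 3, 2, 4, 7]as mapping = [0→7, 1→3, 2→5, 3→0, 4→2, 5→1, 6→6, 7→4]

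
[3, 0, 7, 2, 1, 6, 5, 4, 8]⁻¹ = [1, 4, 3, 0, 7, 6, 5, 2, 8]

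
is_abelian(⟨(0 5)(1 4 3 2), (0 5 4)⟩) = no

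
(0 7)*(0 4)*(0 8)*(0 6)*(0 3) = (0 7 4 8 6 3)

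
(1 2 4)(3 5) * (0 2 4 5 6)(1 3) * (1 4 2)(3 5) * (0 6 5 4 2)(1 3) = (0 3 5 2 1)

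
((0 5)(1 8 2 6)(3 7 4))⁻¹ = (0 5)(1 6 2 8)(3 4 7)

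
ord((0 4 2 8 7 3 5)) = 7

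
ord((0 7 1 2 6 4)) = 6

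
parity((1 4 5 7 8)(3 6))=odd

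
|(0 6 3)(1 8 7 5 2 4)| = 6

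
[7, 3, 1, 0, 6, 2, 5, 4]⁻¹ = [3, 2, 5, 1, 7, 6, 4, 0]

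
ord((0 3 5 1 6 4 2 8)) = 8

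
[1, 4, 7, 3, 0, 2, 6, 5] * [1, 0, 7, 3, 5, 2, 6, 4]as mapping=[0→0, 1→5, 2→4, 3→3, 4→1, 5→7, 6→6, 7→2]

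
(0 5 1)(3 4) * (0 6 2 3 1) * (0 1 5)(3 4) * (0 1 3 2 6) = (0 1)(2 4 5 3)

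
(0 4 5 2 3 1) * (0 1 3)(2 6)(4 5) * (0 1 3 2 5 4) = (0 4)(1 3 2)(5 6)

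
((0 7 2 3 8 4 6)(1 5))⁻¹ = (0 6 4 8 3 2 7)(1 5)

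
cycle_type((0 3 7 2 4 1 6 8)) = 8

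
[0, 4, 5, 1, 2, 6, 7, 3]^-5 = [0, 2, 6, 4, 5, 7, 3, 1]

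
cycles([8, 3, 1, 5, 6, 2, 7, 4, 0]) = (0 8)(1 3 5 2)(4 6 7)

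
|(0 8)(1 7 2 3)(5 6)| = 4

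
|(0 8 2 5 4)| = 5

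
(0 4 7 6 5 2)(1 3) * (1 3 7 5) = (0 4 5 2)(1 7 6)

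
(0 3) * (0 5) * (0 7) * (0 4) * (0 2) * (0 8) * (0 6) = (0 3 5 7 4 2 8 6)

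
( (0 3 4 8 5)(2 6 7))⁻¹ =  (0 5 8 4 3)(2 7 6)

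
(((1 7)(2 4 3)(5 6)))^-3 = (1 7)(5 6)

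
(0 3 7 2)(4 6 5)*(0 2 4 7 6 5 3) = (3 6)(4 5 7)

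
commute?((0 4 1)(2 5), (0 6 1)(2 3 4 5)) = no:(0 4 1)(2 5)*(0 6 1)(2 3 4 5) = (0 5 3 4)(1 6), (0 6 1)(2 3 4 5)*(0 4 1)(2 5) = (0 6)(1 4 2 3)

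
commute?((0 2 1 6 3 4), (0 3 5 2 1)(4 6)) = no:(0 2 1 6 3 4) * (0 3 5 2 1)(4 6) = (0 1 4 3 6 5 2), (0 3 5 2 1)(4 6) * (0 2 1 6 3 4) = (0 4 3 5 1 2 6)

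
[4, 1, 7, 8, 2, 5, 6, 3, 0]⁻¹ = [8, 1, 4, 7, 0, 5, 6, 2, 3]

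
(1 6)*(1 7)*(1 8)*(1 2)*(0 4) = (0 4) (1 6 7 8 2) 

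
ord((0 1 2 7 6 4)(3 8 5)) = 6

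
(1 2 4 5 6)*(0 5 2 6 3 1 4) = (0 5 3 1 6 4 2)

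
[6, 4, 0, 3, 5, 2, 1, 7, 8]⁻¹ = [2, 6, 5, 3, 1, 4, 0, 7, 8]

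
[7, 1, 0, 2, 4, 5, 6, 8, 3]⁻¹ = [2, 1, 3, 8, 4, 5, 6, 0, 7]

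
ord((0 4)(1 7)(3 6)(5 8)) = 2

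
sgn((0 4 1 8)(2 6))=1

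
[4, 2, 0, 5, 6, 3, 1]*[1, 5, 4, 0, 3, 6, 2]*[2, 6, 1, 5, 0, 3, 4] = [5, 0, 6, 4, 1, 2, 3]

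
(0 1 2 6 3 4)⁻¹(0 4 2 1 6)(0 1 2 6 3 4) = (0 6 2 3 1)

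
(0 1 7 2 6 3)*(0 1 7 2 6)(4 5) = (0 7 6 3 1 2)(4 5)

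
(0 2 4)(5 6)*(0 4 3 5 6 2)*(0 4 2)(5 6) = (0 4 2 3 6 5)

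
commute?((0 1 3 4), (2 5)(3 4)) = no:(0 1 3 4)*(2 5)(3 4) = (0 1 4)(2 5), (2 5)(3 4)*(0 1 3 4) = (0 1 3)(2 5)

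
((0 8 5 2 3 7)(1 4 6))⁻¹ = (0 7 3 2 5 8)(1 6 4)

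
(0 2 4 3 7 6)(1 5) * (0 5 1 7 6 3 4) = (0 2)(3 6 5 7)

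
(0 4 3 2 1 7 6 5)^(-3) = (0 7 3 5 1 4 6 2)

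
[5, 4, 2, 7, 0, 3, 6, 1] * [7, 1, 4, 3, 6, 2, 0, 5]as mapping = [0→2, 1→6, 2→4, 3→5, 4→7, 5→3, 6→0, 7→1]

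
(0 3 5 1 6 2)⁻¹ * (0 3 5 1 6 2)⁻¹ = (0 6 5)(1 3 2)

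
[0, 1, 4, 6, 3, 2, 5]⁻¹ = [0, 1, 5, 4, 2, 6, 3]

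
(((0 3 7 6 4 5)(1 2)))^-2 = (0 4 7)(3 5 6)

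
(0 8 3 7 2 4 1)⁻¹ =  (0 1 4 2 7 3 8)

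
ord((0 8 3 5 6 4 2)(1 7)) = 14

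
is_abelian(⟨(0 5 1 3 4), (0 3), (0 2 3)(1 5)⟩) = no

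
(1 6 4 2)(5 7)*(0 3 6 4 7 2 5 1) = (0 3 6 7 1 4 5 2)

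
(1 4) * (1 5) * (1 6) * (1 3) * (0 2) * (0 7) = (0 2 7)(1 4 5 6 3)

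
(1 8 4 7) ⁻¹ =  (1 7 4 8) 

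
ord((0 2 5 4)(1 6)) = 4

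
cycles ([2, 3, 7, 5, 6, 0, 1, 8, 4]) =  (0 2 7 8 4 6 1 3 5)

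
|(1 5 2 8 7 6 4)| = 7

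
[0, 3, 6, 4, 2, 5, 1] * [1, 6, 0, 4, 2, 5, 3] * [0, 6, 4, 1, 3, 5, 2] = [6, 3, 1, 4, 0, 5, 2]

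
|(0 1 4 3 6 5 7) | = 7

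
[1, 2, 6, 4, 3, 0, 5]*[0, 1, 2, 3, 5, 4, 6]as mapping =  [0→1, 1→2, 2→6, 3→5, 4→3, 5→0, 6→4]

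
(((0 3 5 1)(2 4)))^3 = (0 1 5 3)(2 4)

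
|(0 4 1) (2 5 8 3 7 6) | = 6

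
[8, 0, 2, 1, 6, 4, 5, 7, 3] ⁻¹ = [1, 3, 2, 8, 5, 6, 4, 7, 0] 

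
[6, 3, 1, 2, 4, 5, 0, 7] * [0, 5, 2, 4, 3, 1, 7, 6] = [7, 4, 5, 2, 3, 1, 0, 6]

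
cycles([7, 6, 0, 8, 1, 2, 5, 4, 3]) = (0 7 4 1 6 5 2)(3 8)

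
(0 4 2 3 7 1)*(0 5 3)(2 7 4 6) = (0 6 2)(1 5 3 4 7)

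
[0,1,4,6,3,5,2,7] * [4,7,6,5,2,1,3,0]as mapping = [0→4,1→7,2→2,3→3,4→5,5→1,6→6,7→0]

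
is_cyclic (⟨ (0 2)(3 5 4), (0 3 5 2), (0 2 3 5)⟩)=no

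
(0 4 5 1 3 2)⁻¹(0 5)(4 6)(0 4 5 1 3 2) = (1 4)(5 6)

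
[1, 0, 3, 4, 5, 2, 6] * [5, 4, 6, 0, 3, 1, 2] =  [4, 5, 0, 3, 1, 6, 2]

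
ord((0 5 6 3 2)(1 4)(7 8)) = 10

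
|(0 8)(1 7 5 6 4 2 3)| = 14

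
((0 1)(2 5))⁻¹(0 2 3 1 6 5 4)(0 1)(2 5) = (0 6 2 4 1 5 3)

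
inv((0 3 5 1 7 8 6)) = (0 6 8 7 1 5 3)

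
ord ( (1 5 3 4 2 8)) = 6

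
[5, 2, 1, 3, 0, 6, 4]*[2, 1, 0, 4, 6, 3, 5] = [3, 0, 1, 4, 2, 5, 6]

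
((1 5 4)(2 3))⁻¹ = (1 4 5)(2 3)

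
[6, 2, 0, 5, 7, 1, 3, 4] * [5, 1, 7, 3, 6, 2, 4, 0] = [4, 7, 5, 2, 0, 1, 3, 6]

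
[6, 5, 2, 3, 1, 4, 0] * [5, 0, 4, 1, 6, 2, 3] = [3, 2, 4, 1, 0, 6, 5]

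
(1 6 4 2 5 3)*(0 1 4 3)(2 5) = (0 1 6 3 4 5)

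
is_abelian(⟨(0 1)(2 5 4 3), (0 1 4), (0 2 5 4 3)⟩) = no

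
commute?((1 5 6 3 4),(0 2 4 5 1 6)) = no:(1 5 6 3 4)*(0 2 4 5 1 6) = (0 2 4 6 3 5),(0 2 4 5 1 6)*(1 5 6 3 4) = (0 2 1 3 4 6)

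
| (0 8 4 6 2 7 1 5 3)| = 9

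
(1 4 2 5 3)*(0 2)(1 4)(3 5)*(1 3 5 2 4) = (0 4)(1 3)(2 5)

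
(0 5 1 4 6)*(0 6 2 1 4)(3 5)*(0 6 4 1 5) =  (0 3)(1 6 4 2 5)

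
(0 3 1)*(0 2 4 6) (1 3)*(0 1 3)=(0 3) (1 2 4 6) 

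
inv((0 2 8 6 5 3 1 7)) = (0 7 1 3 5 6 8 2)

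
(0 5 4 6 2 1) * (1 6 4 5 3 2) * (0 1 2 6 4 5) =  (0 3 6 2 4 5) 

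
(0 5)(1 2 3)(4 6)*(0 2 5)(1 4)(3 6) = (1 5 2 6)(3 4)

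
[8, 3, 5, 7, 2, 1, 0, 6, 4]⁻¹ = [6, 5, 4, 1, 8, 2, 7, 3, 0]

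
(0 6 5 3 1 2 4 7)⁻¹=(0 7 4 2 1 3 5 6)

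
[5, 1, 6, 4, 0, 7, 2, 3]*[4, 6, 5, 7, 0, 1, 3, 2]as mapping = [0→1, 1→6, 2→3, 3→0, 4→4, 5→2, 6→5, 7→7]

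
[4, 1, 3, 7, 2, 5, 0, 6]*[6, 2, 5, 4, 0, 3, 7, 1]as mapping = [0→0, 1→2, 2→4, 3→1, 4→5, 5→3, 6→6, 7→7]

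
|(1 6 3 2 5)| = 5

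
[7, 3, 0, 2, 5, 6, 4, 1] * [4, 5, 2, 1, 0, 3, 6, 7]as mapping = [0→7, 1→1, 2→4, 3→2, 4→3, 5→6, 6→0, 7→5]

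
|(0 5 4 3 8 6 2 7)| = 8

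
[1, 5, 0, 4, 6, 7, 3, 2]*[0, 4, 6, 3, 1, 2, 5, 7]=[4, 2, 0, 1, 5, 7, 3, 6]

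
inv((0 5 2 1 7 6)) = (0 6 7 1 2 5)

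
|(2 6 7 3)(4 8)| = 4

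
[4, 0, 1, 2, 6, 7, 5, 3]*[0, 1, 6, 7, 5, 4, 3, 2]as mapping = [0→5, 1→0, 2→1, 3→6, 4→3, 5→2, 6→4, 7→7]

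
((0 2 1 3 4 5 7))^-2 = (0 5 3 2 7 4 1)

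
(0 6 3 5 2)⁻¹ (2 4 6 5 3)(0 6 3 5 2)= (0 4 3 2 5)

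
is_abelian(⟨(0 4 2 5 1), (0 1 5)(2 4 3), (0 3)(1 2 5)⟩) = no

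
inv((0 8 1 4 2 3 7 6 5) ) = (0 5 6 7 3 2 4 1 8) 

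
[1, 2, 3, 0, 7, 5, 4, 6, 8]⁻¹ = [3, 0, 1, 2, 6, 5, 7, 4, 8]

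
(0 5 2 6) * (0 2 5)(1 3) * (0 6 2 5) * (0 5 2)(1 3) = (0 6 2)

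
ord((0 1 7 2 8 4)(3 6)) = 6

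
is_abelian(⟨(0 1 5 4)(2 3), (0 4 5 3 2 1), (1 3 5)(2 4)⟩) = no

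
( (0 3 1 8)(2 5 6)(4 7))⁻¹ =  (0 8 1 3)(2 6 5)(4 7)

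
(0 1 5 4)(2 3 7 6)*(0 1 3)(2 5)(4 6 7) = (0 3 4 1 2)(5 6)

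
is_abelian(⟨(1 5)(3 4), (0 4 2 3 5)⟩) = no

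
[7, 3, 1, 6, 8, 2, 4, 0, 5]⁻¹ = [7, 2, 5, 1, 6, 8, 3, 0, 4]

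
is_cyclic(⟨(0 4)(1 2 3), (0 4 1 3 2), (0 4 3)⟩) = no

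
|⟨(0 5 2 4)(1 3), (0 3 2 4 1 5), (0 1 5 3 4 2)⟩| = 720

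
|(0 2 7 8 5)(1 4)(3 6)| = 10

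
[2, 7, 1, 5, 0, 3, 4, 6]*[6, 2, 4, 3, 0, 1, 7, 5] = [4, 5, 2, 1, 6, 3, 0, 7]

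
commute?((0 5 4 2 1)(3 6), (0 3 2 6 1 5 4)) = no:(0 5 4 2 1)(3 6) * (0 3 2 6 1 5 4) = (0 4 6 2 5)(1 3), (0 3 2 6 1 5 4) * (0 5 4 2 1)(3 6) = (0 6)(1 4 5 2 3)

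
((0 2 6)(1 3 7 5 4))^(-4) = (0 6 2)(1 3 7 5 4)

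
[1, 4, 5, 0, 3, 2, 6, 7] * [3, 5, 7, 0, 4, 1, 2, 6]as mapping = [0→5, 1→4, 2→1, 3→3, 4→0, 5→7, 6→2, 7→6]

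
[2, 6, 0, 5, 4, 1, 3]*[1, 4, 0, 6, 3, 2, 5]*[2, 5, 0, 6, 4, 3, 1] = [2, 3, 5, 0, 6, 4, 1]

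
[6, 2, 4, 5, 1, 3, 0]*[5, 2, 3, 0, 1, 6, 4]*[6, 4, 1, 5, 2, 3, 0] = [2, 5, 4, 0, 1, 6, 3] 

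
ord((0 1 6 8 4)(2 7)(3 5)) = 10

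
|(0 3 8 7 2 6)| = 6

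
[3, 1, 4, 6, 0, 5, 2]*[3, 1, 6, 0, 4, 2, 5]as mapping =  [0→0, 1→1, 2→4, 3→5, 4→3, 5→2, 6→6]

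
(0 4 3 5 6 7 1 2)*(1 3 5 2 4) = (0 1 4 5 6 7 3 2)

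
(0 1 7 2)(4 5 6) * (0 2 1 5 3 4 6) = (0 5)(1 7)(3 4)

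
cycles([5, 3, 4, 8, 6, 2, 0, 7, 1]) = (0 5 2 4 6) (1 3 8) 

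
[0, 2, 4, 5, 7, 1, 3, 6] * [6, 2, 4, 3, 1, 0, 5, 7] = [6, 4, 1, 0, 7, 2, 3, 5]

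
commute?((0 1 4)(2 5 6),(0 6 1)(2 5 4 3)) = no:(0 1 4)(2 5 6) * (0 6 1)(2 5 4 3) = (1 3 2 4 6 5),(0 6 1)(2 5 4 3) * (0 1 4)(2 5 6) = (0 2 6 4 3 5)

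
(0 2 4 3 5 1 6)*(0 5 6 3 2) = (1 3 6 5)(2 4)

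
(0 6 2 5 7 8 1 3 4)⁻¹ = (0 4 3 1 8 7 5 2 6)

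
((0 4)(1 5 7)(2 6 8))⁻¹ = (0 4)(1 7 5)(2 8 6)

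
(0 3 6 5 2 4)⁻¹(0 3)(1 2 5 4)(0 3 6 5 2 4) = (0 1 4 2)(3 6)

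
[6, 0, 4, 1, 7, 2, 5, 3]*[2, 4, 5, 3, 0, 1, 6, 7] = [6, 2, 0, 4, 7, 5, 1, 3]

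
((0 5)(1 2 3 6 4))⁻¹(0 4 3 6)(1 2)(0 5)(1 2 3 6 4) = (1 6 4 5)(2 3)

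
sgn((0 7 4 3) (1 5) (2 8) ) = -1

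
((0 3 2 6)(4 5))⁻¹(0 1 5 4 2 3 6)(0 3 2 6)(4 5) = (0 3 1 4 5 6 2)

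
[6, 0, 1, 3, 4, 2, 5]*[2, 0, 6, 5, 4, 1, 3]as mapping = [0→3, 1→2, 2→0, 3→5, 4→4, 5→6, 6→1]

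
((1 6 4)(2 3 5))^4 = (1 6 4)(2 3 5)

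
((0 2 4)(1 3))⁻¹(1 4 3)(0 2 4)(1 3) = (0 1 3)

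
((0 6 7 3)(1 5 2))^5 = (0 6 7 3)(1 2 5)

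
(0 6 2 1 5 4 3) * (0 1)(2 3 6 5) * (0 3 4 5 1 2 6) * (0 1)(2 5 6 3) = (1 3 5 6 4)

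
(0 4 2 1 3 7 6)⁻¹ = (0 6 7 3 1 2 4)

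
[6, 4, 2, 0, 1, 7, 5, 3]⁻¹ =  [3, 4, 2, 7, 1, 6, 0, 5]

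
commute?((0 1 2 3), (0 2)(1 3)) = yes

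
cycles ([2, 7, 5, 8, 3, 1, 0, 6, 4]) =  (0 2 5 1 7 6)(3 8 4)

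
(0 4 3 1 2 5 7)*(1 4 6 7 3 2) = (0 6 7)(2 5 3 4)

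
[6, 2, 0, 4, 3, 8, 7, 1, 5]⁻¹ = [2, 7, 1, 4, 3, 8, 0, 6, 5]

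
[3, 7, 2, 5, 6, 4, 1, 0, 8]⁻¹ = [7, 6, 2, 0, 5, 3, 4, 1, 8]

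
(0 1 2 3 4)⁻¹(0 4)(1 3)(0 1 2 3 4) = (0 1)(2 4)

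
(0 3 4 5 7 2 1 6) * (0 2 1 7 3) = (1 6 2 7)(3 4 5)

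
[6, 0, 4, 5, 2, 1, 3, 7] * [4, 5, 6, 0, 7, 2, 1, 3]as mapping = [0→1, 1→4, 2→7, 3→2, 4→6, 5→5, 6→0, 7→3]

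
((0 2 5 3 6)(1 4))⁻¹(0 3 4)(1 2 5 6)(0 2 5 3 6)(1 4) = (0 4 5 3)(1 2 6)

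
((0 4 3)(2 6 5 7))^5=(0 3 4)(2 6 5 7)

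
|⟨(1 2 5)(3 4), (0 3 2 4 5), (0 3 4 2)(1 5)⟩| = 720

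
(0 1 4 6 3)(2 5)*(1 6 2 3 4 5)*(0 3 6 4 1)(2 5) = (0 4 5 6 1 2)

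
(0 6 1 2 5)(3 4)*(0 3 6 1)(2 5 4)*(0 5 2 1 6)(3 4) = (0 6 5 4)(1 2 3)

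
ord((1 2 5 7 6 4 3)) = 7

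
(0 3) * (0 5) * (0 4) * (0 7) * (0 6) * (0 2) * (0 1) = (0 3 5 4 7 6 2 1)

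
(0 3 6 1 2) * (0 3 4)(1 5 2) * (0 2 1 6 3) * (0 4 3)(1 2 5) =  (0 3)(1 6)(2 4 5)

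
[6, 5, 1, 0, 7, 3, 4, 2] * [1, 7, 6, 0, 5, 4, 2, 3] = [2, 4, 7, 1, 3, 0, 5, 6]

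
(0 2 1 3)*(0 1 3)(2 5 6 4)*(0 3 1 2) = (0 5 6 4)(1 3 2)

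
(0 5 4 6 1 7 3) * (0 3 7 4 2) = (0 5 2)(1 4 6)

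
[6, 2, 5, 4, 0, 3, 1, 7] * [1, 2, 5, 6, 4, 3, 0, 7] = [0, 5, 3, 4, 1, 6, 2, 7]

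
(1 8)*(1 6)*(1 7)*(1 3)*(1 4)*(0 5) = (0 5)(1 8 6 7 3 4)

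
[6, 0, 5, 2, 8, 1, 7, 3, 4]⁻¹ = [1, 5, 3, 7, 8, 2, 0, 6, 4]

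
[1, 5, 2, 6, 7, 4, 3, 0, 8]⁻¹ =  [7, 0, 2, 6, 5, 1, 3, 4, 8]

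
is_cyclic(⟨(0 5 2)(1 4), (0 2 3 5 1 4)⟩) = no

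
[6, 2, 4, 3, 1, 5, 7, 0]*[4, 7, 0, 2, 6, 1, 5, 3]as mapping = [0→5, 1→0, 2→6, 3→2, 4→7, 5→1, 6→3, 7→4]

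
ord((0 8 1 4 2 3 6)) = 7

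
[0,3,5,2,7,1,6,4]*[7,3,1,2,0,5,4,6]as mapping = [0→7,1→2,2→5,3→1,4→6,5→3,6→4,7→0]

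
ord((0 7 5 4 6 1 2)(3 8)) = 14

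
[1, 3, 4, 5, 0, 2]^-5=[1, 3, 4, 5, 0, 2]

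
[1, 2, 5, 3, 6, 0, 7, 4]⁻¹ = [5, 0, 1, 3, 7, 2, 4, 6]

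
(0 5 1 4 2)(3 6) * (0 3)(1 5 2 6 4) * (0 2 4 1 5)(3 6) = (0 4 3 1 5)(2 6)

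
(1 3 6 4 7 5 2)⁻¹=(1 2 5 7 4 6 3)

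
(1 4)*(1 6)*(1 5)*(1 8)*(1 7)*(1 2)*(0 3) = (0 3) (1 4 6 5 8 7 2) 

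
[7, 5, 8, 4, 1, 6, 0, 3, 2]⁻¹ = [6, 4, 8, 7, 3, 1, 5, 0, 2]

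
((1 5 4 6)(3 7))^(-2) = (1 4)(5 6)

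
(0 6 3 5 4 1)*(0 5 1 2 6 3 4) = (0 3 1 5)(2 6 4)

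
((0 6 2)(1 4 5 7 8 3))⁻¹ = (0 2 6)(1 3 8 7 5 4)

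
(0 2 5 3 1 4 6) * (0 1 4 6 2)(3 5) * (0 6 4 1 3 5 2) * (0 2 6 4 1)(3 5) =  (0 4 2 3)(5 6)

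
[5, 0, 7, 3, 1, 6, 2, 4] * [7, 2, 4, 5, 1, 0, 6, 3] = [0, 7, 3, 5, 2, 6, 4, 1]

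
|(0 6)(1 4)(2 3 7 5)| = 4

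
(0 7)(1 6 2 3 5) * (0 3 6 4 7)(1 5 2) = (1 4 7 3 2 6)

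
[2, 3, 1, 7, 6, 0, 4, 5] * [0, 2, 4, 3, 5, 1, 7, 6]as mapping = [0→4, 1→3, 2→2, 3→6, 4→7, 5→0, 6→5, 7→1]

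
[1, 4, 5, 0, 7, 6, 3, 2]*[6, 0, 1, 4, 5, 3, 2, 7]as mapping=[0→0, 1→5, 2→3, 3→6, 4→7, 5→2, 6→4, 7→1]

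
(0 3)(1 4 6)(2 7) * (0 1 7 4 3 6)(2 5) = (0 6 7 5 2 4)(1 3)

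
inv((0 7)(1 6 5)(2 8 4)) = (0 7)(1 5 6)(2 4 8)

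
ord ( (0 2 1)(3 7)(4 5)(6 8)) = 6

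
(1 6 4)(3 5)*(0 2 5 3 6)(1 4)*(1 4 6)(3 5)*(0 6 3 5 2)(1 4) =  (1 6)(2 5 4 3)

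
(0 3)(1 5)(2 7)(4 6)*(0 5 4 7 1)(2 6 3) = (0 2 1 4 3 5)(6 7)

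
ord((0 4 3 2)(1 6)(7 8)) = 4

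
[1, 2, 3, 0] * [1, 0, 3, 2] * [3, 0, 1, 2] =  [3, 2, 1, 0]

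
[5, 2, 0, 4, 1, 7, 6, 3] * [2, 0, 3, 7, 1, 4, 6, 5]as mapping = [0→4, 1→3, 2→2, 3→1, 4→0, 5→5, 6→6, 7→7]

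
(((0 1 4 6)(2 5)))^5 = (0 1 4 6)(2 5)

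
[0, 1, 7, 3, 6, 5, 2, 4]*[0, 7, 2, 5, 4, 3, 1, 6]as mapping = [0→0, 1→7, 2→6, 3→5, 4→1, 5→3, 6→2, 7→4]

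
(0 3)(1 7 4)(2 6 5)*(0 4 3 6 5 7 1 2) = (0 6 7 3 4 2 5)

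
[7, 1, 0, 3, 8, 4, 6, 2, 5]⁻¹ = [2, 1, 7, 3, 5, 8, 6, 0, 4]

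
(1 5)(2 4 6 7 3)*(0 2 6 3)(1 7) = (0 2 4 3 6 1 5 7)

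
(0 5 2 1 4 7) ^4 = (0 4 2) (1 5 7) 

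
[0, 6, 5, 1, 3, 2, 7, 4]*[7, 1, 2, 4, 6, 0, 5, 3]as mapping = [0→7, 1→5, 2→0, 3→1, 4→4, 5→2, 6→3, 7→6]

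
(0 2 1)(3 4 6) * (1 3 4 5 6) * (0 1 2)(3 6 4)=(2 6 3 5 4)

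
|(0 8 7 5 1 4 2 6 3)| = 9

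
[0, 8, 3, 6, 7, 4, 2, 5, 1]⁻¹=[0, 8, 6, 2, 5, 7, 3, 4, 1]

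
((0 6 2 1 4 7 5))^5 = (0 7 1 6 5 4 2)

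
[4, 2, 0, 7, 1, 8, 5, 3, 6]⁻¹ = [2, 4, 1, 7, 0, 6, 8, 3, 5]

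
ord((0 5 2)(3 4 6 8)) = 12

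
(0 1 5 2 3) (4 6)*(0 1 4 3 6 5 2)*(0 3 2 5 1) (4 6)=(0 6 2 4 1 5 3) 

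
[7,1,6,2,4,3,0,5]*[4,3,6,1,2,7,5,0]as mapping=[0→0,1→3,2→5,3→6,4→2,5→1,6→4,7→7]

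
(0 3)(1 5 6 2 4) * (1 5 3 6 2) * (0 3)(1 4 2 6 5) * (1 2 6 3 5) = (0 1)(2 6 4)(3 5)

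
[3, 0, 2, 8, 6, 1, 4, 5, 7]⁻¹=[1, 5, 2, 0, 6, 7, 4, 8, 3]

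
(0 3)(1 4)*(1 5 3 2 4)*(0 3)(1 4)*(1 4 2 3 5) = (0 3 5)(1 2 4)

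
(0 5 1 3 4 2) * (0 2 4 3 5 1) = (0 1 5)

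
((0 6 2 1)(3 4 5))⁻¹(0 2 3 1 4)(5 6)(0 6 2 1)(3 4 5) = (0 5 6 1 4)(2 3)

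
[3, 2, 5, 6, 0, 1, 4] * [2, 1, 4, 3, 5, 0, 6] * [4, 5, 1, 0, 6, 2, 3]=[0, 6, 4, 3, 1, 5, 2]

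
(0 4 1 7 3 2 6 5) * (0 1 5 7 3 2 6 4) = (1 3 6 7 2 4 5)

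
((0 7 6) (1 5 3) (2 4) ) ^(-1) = (0 6 7) (1 3 5) (2 4) 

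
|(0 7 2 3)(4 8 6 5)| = 4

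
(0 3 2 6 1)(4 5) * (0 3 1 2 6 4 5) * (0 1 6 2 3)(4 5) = (0 6 3 2 5 4 1)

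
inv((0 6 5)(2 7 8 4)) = (0 5 6)(2 4 8 7)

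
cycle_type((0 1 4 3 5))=5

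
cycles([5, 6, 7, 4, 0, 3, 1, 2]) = (0 5 3 4)(1 6)(2 7)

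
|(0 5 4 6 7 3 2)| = 7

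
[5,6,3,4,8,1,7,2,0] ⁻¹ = [8,5,7,2,3,0,1,6,4] 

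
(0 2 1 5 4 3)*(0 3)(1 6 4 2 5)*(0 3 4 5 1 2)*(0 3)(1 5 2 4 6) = (0 5 3 6 2 1 4)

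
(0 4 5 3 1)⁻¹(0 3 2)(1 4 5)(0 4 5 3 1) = (0 5 3)(1 2 4)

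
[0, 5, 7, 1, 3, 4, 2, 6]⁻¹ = [0, 3, 6, 4, 5, 1, 7, 2]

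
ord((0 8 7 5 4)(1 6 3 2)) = 20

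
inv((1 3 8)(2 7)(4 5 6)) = (1 8 3)(2 7)(4 6 5)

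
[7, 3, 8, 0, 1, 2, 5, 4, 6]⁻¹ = [3, 4, 5, 1, 7, 6, 8, 0, 2]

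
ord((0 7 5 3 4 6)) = 6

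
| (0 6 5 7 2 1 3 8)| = 8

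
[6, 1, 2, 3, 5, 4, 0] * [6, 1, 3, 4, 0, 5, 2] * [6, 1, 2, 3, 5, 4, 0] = [2, 1, 3, 5, 4, 6, 0]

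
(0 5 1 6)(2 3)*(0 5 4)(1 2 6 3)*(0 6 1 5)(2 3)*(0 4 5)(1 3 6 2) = (0 5 6 4 2)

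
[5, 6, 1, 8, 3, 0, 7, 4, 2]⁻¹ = [5, 2, 8, 4, 7, 0, 1, 6, 3]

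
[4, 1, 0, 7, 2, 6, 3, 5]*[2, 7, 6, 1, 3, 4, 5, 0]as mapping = [0→3, 1→7, 2→2, 3→0, 4→6, 5→5, 6→1, 7→4]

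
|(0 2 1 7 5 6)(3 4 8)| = 6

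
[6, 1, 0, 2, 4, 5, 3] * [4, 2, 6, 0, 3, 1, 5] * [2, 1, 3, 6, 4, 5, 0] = [5, 3, 4, 0, 6, 1, 2]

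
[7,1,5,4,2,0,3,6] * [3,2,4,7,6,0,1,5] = [5,2,0,6,4,3,7,1]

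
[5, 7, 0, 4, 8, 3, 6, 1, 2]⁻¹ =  [2, 7, 8, 5, 3, 0, 6, 1, 4]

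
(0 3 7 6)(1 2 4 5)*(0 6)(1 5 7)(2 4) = (0 3 1 4 7)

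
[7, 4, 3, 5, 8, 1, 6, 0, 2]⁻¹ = [7, 5, 8, 2, 1, 3, 6, 0, 4]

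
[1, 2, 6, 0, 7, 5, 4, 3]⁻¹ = [3, 0, 1, 7, 6, 5, 2, 4]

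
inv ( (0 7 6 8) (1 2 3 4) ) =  (0 8 6 7) (1 4 3 2) 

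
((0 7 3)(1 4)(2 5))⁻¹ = (0 3 7)(1 4)(2 5)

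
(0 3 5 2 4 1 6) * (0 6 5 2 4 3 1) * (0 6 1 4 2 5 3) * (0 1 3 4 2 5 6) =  (0 2 1 4)(3 6)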